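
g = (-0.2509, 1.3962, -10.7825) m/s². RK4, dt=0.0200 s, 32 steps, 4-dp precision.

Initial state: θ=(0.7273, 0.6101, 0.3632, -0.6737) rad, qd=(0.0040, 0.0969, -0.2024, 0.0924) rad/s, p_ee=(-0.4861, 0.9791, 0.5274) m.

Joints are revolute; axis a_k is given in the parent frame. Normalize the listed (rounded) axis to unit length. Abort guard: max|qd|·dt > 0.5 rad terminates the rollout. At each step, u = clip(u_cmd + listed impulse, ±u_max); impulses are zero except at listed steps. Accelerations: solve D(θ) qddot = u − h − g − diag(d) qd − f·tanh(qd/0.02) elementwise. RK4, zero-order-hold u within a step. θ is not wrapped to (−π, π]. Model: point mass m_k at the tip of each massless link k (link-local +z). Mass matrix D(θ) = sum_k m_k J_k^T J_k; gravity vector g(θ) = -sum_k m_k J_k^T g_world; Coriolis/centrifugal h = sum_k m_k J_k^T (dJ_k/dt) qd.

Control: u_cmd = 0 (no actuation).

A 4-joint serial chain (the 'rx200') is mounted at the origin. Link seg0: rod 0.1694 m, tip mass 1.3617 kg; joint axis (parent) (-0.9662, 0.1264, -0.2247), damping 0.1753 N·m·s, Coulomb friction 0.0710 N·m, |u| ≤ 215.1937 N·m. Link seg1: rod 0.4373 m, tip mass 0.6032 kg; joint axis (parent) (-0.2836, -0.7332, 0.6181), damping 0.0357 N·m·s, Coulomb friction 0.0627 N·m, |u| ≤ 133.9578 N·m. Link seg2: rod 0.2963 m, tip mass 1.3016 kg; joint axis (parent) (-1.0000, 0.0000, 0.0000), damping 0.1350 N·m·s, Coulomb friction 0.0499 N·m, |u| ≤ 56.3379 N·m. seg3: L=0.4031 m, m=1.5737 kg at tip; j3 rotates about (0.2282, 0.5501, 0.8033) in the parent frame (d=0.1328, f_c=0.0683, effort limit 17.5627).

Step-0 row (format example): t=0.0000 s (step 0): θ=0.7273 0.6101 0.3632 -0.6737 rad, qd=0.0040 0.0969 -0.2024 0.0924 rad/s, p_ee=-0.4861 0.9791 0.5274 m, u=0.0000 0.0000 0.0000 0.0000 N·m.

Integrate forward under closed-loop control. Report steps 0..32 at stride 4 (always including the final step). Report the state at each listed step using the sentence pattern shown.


t=0.0800 s (step 4): θ=0.7650 0.6381 0.3387 -0.6730 rad, qd=0.9495 0.6141 -0.4048 0.0067 rad/s, p_ee=-0.4986 0.9886 0.5022 m, u=0.0000 0.0000 0.0000 0.0000 N·m.
t=0.1600 s (step 8): θ=0.8865 0.7106 0.2887 -0.6728 rad, qd=2.1546 1.2220 -0.9262 0.0236 rad/s, p_ee=-0.5233 1.0214 0.4078 m, u=0.0000 0.0000 0.0000 0.0000 N·m.
t=0.2400 s (step 12): θ=1.1244 0.8391 0.1727 -0.6717 rad, qd=3.8950 2.0377 -2.0631 0.0240 rad/s, p_ee=-0.5516 1.0643 0.2449 m, u=0.0000 0.0000 0.0000 0.0000 N·m.
t=0.3200 s (step 16): θ=1.5207 1.0432 -0.0414 -0.6664 rad, qd=5.9775 3.0440 -3.0842 0.2056 rad/s, p_ee=-0.5587 1.0927 0.0142 m, u=0.0000 0.0000 0.0000 0.0000 N·m.
t=0.4000 s (step 20): θ=2.0433 1.2864 -0.2585 -0.6077 rad, qd=6.6269 2.4808 -1.9484 1.5775 rad/s, p_ee=-0.5032 1.0703 -0.2983 m, u=0.0000 0.0000 0.0000 0.0000 N·m.
t=0.4800 s (step 24): θ=2.4841 1.3250 -0.3089 -0.3472 rad, qd=3.8838 -2.0664 0.9836 5.1444 rad/s, p_ee=-0.3731 0.9409 -0.6984 m, u=0.0000 0.0000 0.0000 0.0000 N·m.
t=0.5600 s (step 28): θ=2.6656 0.9764 -0.0480 0.0787 rad, qd=1.3330 -5.7368 5.1555 3.4862 rad/s, p_ee=-0.1793 0.6317 -1.0849 m, u=0.0000 0.0000 0.0000 0.0000 N·m.
t=0.6400 s (step 32): θ=2.8581 0.5572 0.2270 0.1016 rad, qd=3.9465 -4.5098 0.3270 -1.7361 rad/s, p_ee=0.0682 0.1755 -1.2673 m.


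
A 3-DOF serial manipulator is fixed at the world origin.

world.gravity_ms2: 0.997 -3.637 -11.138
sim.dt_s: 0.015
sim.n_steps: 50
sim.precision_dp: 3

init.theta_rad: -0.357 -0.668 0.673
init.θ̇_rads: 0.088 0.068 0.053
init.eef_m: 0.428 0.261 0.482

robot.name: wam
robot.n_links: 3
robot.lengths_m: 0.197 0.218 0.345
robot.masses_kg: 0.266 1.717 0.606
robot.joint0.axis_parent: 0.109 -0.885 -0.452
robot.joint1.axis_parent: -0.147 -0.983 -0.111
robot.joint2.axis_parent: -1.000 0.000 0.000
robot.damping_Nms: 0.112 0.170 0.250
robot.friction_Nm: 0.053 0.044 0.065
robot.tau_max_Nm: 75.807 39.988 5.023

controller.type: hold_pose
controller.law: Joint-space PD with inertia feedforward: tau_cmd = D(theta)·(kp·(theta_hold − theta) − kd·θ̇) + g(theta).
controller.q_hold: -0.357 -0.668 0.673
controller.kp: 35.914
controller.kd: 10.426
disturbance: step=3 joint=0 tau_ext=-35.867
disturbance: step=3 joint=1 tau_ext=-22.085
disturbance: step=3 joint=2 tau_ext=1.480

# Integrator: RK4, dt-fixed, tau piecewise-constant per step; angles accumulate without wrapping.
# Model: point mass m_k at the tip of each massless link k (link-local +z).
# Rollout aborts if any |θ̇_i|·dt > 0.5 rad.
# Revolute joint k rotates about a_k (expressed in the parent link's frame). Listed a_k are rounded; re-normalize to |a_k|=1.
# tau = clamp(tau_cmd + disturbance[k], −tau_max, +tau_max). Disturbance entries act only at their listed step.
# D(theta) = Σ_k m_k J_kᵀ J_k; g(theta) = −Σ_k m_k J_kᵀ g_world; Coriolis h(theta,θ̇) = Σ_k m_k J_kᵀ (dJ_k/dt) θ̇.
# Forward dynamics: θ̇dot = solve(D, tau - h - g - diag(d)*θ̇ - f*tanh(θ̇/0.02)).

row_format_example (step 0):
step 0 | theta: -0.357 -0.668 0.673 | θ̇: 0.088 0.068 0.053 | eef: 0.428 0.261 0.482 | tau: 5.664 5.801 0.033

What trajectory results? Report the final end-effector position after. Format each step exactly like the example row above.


step 1 | theta: -0.356 -0.667 0.674 | θ̇: 0.068 0.063 0.027 | eef: 0.428 0.260 0.483 | tau: 5.726 5.845 0.045
step 2 | theta: -0.355 -0.666 0.674 | θ̇: 0.054 0.054 0.011 | eef: 0.427 0.260 0.484 | tau: 5.783 5.886 0.052
step 3 | theta: -0.354 -0.665 0.674 | θ̇: 0.044 0.042 0.004 | eef: 0.427 0.260 0.484 | tau: -30.031 -16.161 1.535
step 4 | theta: -0.363 -0.665 0.674 | θ̇: -1.182 0.005 0.002 | eef: 0.429 0.262 0.481 | tau: 11.669 9.527 -0.164
step 5 | theta: -0.379 -0.665 0.674 | θ̇: -0.979 -0.015 -0.012 | eef: 0.434 0.266 0.474 | tau: 11.146 9.210 -0.105
step 6 | theta: -0.392 -0.665 0.674 | θ̇: -0.803 -0.027 -0.014 | eef: 0.438 0.269 0.469 | tau: 10.663 8.913 -0.062
step 7 | theta: -0.403 -0.666 0.674 | θ̇: -0.648 -0.034 -0.012 | eef: 0.441 0.272 0.464 | tau: 10.218 8.638 -0.028
step 8 | theta: -0.412 -0.666 0.673 | θ̇: -0.514 -0.037 -0.009 | eef: 0.444 0.274 0.460 | tau: 9.808 8.383 0.001
step 9 | theta: -0.419 -0.667 0.673 | θ̇: -0.398 -0.037 -0.006 | eef: 0.446 0.276 0.457 | tau: 9.432 8.149 0.025
step 10 | theta: -0.424 -0.668 0.673 | θ̇: -0.298 -0.035 -0.004 | eef: 0.448 0.277 0.455 | tau: 9.088 7.934 0.045
step 11 | theta: -0.428 -0.668 0.673 | θ̇: -0.212 -0.031 -0.002 | eef: 0.449 0.278 0.453 | tau: 8.773 7.737 0.063
step 12 | theta: -0.430 -0.669 0.673 | θ̇: -0.138 -0.026 -0.001 | eef: 0.450 0.279 0.451 | tau: 8.485 7.558 0.077
step 13 | theta: -0.432 -0.669 0.673 | θ̇: -0.075 -0.022 -0.001 | eef: 0.450 0.279 0.451 | tau: 8.224 7.395 0.089
step 14 | theta: -0.433 -0.669 0.673 | θ̇: -0.022 -0.017 -0.000 | eef: 0.451 0.280 0.450 | tau: 7.987 7.248 0.099
step 15 | theta: -0.433 -0.669 0.673 | θ̇: 0.017 -0.004 -0.003 | eef: 0.451 0.280 0.450 | tau: 7.780 7.115 0.107
step 16 | theta: -0.432 -0.669 0.673 | θ̇: 0.047 0.007 -0.004 | eef: 0.451 0.279 0.450 | tau: 7.601 7.000 0.111
step 17 | theta: -0.431 -0.669 0.673 | θ̇: 0.075 0.011 -0.003 | eef: 0.450 0.279 0.451 | tau: 7.440 6.899 0.115
step 18 | theta: -0.430 -0.669 0.673 | θ̇: 0.099 0.014 -0.003 | eef: 0.450 0.279 0.451 | tau: 7.295 6.809 0.117
step 19 | theta: -0.428 -0.669 0.673 | θ̇: 0.119 0.016 -0.002 | eef: 0.449 0.278 0.452 | tau: 7.165 6.728 0.120
step 20 | theta: -0.426 -0.669 0.673 | θ̇: 0.135 0.017 -0.002 | eef: 0.449 0.278 0.453 | tau: 7.048 6.656 0.121
step 21 | theta: -0.424 -0.668 0.673 | θ̇: 0.147 0.017 -0.002 | eef: 0.448 0.277 0.454 | tau: 6.943 6.591 0.122
step 22 | theta: -0.422 -0.668 0.673 | θ̇: 0.156 0.018 -0.002 | eef: 0.448 0.277 0.455 | tau: 6.850 6.534 0.122
step 23 | theta: -0.420 -0.668 0.673 | θ̇: 0.163 0.018 -0.002 | eef: 0.447 0.276 0.456 | tau: 6.766 6.483 0.122
step 24 | theta: -0.417 -0.667 0.673 | θ̇: 0.167 0.018 -0.002 | eef: 0.446 0.276 0.457 | tau: 6.692 6.438 0.121
step 25 | theta: -0.415 -0.667 0.673 | θ̇: 0.169 0.018 -0.002 | eef: 0.445 0.275 0.459 | tau: 6.627 6.398 0.120
step 26 | theta: -0.412 -0.667 0.673 | θ̇: 0.169 0.018 -0.002 | eef: 0.444 0.274 0.460 | tau: 6.569 6.363 0.119
step 27 | theta: -0.410 -0.667 0.673 | θ̇: 0.168 0.018 -0.002 | eef: 0.444 0.274 0.461 | tau: 6.518 6.332 0.117
step 28 | theta: -0.407 -0.666 0.673 | θ̇: 0.166 0.018 -0.002 | eef: 0.443 0.273 0.462 | tau: 6.474 6.306 0.115
step 29 | theta: -0.405 -0.666 0.673 | θ̇: 0.163 0.018 -0.002 | eef: 0.442 0.272 0.463 | tau: 6.435 6.282 0.113
step 30 | theta: -0.402 -0.666 0.673 | θ̇: 0.159 0.017 -0.002 | eef: 0.441 0.272 0.464 | tau: 6.401 6.262 0.111
step 31 | theta: -0.400 -0.666 0.673 | θ̇: 0.154 0.017 -0.002 | eef: 0.441 0.271 0.466 | tau: 6.371 6.245 0.109
step 32 | theta: -0.398 -0.665 0.673 | θ̇: 0.148 0.017 -0.002 | eef: 0.440 0.271 0.467 | tau: 6.346 6.230 0.106
step 33 | theta: -0.395 -0.665 0.673 | θ̇: 0.143 0.016 -0.002 | eef: 0.439 0.270 0.468 | tau: 6.325 6.217 0.104
step 34 | theta: -0.393 -0.665 0.672 | θ̇: 0.137 0.016 -0.002 | eef: 0.439 0.269 0.469 | tau: 6.306 6.206 0.102
step 35 | theta: -0.391 -0.665 0.672 | θ̇: 0.130 0.015 -0.002 | eef: 0.438 0.269 0.469 | tau: 6.291 6.198 0.099
step 36 | theta: -0.389 -0.664 0.672 | θ̇: 0.124 0.015 -0.002 | eef: 0.437 0.268 0.470 | tau: 6.278 6.190 0.097
step 37 | theta: -0.388 -0.664 0.672 | θ̇: 0.118 0.015 -0.002 | eef: 0.437 0.268 0.471 | tau: 6.268 6.184 0.095
step 38 | theta: -0.386 -0.664 0.672 | θ̇: 0.111 0.014 -0.002 | eef: 0.436 0.268 0.472 | tau: 6.259 6.179 0.093
step 39 | theta: -0.384 -0.664 0.672 | θ̇: 0.105 0.014 -0.002 | eef: 0.436 0.267 0.473 | tau: 6.253 6.176 0.091
step 40 | theta: -0.383 -0.664 0.672 | θ̇: 0.099 0.013 -0.002 | eef: 0.435 0.267 0.473 | tau: 6.248 6.173 0.089
step 41 | theta: -0.381 -0.663 0.672 | θ̇: 0.092 0.013 -0.002 | eef: 0.435 0.266 0.474 | tau: 6.244 6.171 0.087
step 42 | theta: -0.380 -0.663 0.672 | θ̇: 0.086 0.013 -0.002 | eef: 0.434 0.266 0.475 | tau: 6.241 6.170 0.085
step 43 | theta: -0.379 -0.663 0.672 | θ̇: 0.081 0.012 -0.002 | eef: 0.434 0.266 0.475 | tau: 6.240 6.169 0.083
step 44 | theta: -0.378 -0.663 0.672 | θ̇: 0.075 0.012 -0.002 | eef: 0.433 0.265 0.476 | tau: 6.239 6.169 0.081
step 45 | theta: -0.377 -0.663 0.672 | θ̇: 0.070 0.012 -0.002 | eef: 0.433 0.265 0.476 | tau: 6.239 6.169 0.080
step 46 | theta: -0.376 -0.662 0.672 | θ̇: 0.065 0.011 -0.002 | eef: 0.433 0.265 0.477 | tau: 6.240 6.170 0.078
step 47 | theta: -0.375 -0.662 0.672 | θ̇: 0.060 0.011 -0.002 | eef: 0.432 0.265 0.477 | tau: 6.241 6.171 0.077
step 48 | theta: -0.374 -0.662 0.672 | θ̇: 0.055 0.011 -0.002 | eef: 0.432 0.264 0.478 | tau: 6.243 6.172 0.075
step 49 | theta: -0.373 -0.662 0.672 | θ̇: 0.051 0.011 -0.002 | eef: 0.432 0.264 0.478 | tau: 6.245 6.173 0.074
step 50 | theta: -0.372 -0.662 0.672 | θ̇: 0.047 0.010 -0.002 | eef: 0.432 0.264 0.478
final eef position (m): 0.432 0.264 0.478


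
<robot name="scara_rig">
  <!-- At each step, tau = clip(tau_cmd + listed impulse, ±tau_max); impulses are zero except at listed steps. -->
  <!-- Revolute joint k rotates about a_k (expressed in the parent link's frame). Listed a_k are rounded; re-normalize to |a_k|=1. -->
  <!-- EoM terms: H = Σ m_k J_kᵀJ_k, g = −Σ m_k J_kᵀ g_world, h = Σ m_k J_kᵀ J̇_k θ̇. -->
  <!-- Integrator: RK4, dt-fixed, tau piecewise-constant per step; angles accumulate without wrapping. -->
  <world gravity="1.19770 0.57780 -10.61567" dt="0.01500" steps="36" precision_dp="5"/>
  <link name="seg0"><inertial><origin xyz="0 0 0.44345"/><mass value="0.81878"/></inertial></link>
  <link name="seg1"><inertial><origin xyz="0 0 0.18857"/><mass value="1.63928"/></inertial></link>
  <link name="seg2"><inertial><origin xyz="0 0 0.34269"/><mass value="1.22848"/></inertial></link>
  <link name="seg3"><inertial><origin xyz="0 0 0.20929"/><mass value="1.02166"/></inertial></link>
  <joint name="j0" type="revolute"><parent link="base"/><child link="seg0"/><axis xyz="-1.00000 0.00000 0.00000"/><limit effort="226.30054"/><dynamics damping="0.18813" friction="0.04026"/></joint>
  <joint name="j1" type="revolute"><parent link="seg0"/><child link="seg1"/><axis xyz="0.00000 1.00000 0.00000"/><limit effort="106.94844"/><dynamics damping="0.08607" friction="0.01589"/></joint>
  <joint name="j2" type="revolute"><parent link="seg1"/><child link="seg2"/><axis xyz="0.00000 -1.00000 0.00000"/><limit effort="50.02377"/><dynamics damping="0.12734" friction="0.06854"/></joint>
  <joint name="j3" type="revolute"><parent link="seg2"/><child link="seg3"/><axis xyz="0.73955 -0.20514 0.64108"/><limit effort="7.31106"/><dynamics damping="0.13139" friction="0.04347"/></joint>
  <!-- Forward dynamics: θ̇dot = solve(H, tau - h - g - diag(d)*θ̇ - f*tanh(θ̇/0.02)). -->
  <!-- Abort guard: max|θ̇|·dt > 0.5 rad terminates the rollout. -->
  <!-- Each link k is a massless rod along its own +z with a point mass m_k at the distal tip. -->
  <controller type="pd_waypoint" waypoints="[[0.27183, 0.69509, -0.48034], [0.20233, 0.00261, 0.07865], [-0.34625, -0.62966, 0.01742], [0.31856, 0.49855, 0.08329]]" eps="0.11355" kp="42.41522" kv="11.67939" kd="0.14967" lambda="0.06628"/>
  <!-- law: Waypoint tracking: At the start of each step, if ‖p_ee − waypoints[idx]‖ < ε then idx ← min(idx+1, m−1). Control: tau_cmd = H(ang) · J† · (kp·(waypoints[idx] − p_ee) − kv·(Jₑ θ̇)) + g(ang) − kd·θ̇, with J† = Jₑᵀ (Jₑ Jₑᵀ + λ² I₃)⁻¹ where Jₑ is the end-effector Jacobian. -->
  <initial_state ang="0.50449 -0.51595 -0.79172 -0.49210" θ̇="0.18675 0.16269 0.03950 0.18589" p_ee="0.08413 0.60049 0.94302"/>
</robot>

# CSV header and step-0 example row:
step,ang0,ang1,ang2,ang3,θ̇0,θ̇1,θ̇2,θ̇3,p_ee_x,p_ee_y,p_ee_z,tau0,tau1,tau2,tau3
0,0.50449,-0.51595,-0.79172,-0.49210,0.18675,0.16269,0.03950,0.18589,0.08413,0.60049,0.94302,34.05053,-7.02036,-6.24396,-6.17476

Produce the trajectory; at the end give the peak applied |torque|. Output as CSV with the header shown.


step,ang0,ang1,ang2,ang3,θ̇0,θ̇1,θ̇2,θ̇3,p_ee_x,p_ee_y,p_ee_z,tau0,tau1,tau2,tau3
1,0.50835,-0.53134,-0.81434,-0.50821,0.33152,-2.17971,-3.00622,-2.27863,0.08634,0.60388,0.93620,23.31487,-6.39416,-4.17484,-4.60996
2,0.51439,-0.57713,-0.87621,-0.55475,0.47829,-3.88481,-5.17598,-3.89401,0.09013,0.60871,0.91978,16.66545,-4.79873,-3.17085,-3.50179
3,0.52275,-0.64420,-0.96468,-0.62071,0.64065,-5.02469,-6.56536,-4.88005,0.09466,0.61404,0.89562,12.50153,-2.75516,-2.69928,-2.65811
4,0.53371,-0.72491,-1.06933,-0.69789,0.82472,-5.71959,-7.35344,-5.40285,0.09942,0.61929,0.86516,9.47202,-0.75371,-2.36795,-1.95987
5,0.54759,-0.81353,-1.18250,-0.78040,1.03057,-6.09000,-7.71784,-5.60070,0.10412,0.62415,0.82966,6.72133,0.90453,-1.96234,-1.34461
6,0.56471,-0.90594,-1.29889,-0.86420,1.25494,-6.23162,-7.79650,-5.58172,0.10872,0.62856,0.79022,3.85604,2.10754,-1.41138,-0.78916
7,0.58529,-0.99924,-1.41499,-0.94667,1.49328,-6.21101,-7.68365,-5.42304,0.11324,0.63259,0.74783,0.77695,2.86265,-0.72767,-0.29229
8,0.60952,-1.09133,-1.52839,-1.02609,1.74079,-6.07070,-7.43965,-5.17483,0.11777,0.63633,0.70330,-2.47248,3.23276,0.03970,0.13831
9,0.63750,-1.18063,-1.63742,-1.10136,1.99257,-5.83626,-7.10241,-4.86667,0.12242,0.63991,0.65737,-5.80098,3.29794,0.83287,0.49380
10,0.66925,-1.26583,-1.74089,-1.17171,2.24358,-5.52241,-6.69592,-4.51415,0.12726,0.64340,0.61061,-9.11778,3.13699,1.59876,0.76824
11,0.70472,-1.34581,-1.83786,-1.23654,2.48841,-5.13752,-6.23598,-4.12449,0.13233,0.64688,0.56353,-12.35205,2.82031,2.29462,0.96012
12,0.74378,-1.41955,-1.92763,-1.29530,2.72131,-4.68704,-5.73364,-3.70115,0.13767,0.65039,0.51651,-15.45689,2.40794,2.88948,1.07262
13,0.78621,-1.48610,-2.00961,-1.34752,2.93635,-4.17608,-5.19728,-3.24734,0.14324,0.65395,0.46988,-18.40571,1.94958,3.36366,1.11312
14,0.83170,-1.54459,-2.08336,-1.39276,3.12771,-3.61125,-4.63395,-2.76862,0.14901,0.65758,0.42388,-21.18596,1.48487,3.70740,1.09234
15,0.87984,-1.59427,-2.14851,-1.43070,3.29018,-3.00185,-4.05016,-2.27437,0.15491,0.66124,0.37866,-23.79238,1.04346,3.91921,1.02316
16,0.93018,-1.63457,-2.20480,-1.46120,3.41960,-2.36016,-3.45240,-1.77819,0.16083,0.66490,0.33436,-26.22142,0.64497,4.00434,0.91945
17,0.98219,-1.66510,-2.25207,-1.48435,3.51323,-1.70103,-2.84748,-1.29703,0.16670,0.66849,0.29108,-28.46758,0.29945,3.97320,0.79475
18,1.03534,-1.68572,-2.29028,-1.50050,3.56987,-1.04085,-2.24263,-0.84923,0.17241,0.67195,0.24888,-30.52237,0.00865,3.83998,0.66117
19,1.08905,-1.69654,-2.31947,-1.51028,3.58993,-0.39625,-1.64546,-0.45216,0.17790,0.67519,0.20785,-32.37594,-0.23184,3.62113,0.52842
20,1.14281,-1.69791,-2.33981,-1.51455,3.57516,0.21624,-1.06450,-0.11928,0.18312,0.67815,0.16806,-34.02058,-0.42940,3.33361,0.40319
21,1.19611,-1.69044,-2.35161,-1.51452,3.52855,0.78272,-0.50101,0.10156,0.18802,0.68077,0.12958,-35.44812,-0.58547,3.00339,0.30093
22,1.24849,-1.67484,-2.35509,-1.51204,3.45380,1.29496,0.03526,0.22563,0.19258,0.68294,0.09248,-36.66290,-0.71483,2.64453,0.21615
23,1.29957,-1.65214,-2.35100,-1.50783,3.35510,1.73152,0.51378,0.32493,0.19684,0.68469,0.05683,-37.69493,-0.83762,2.26584,0.13084
24,1.34902,-1.62338,-2.34004,-1.50254,3.23698,2.10179,0.94947,0.36911,0.20083,0.68607,0.02269,-38.55372,-0.94757,1.86822,0.05078
25,1.39658,-1.58958,-2.32290,-1.49693,3.10372,2.40346,1.33760,0.36835,0.20459,0.68712,-0.00991,-39.25815,-1.04754,1.46051,-0.02600
26,1.44206,-1.55177,-2.30032,-1.49159,2.95941,2.63669,1.67456,0.33543,0.20818,0.68792,-0.04097,-39.82705,-1.13883,1.05001,-0.10162
27,1.48531,-1.51096,-2.27309,-1.48690,2.80786,2.80392,1.95813,0.28348,0.21161,0.68853,-0.07049,-40.27728,-1.22141,0.64306,-0.17767
28,1.52626,-1.46811,-2.24200,-1.48305,2.65244,2.90947,2.18761,0.22441,0.21494,0.68902,-0.09850,-40.62297,-1.29428,0.24540,-0.25494
29,1.56487,-1.42410,-2.20787,-1.48009,2.49603,2.95916,2.36383,0.16777,0.21818,0.68942,-0.12503,-40.87536,-1.35586,-0.13761,-0.33330
30,1.60114,-1.37971,-2.17148,-1.47792,2.34100,2.95987,2.48902,0.12022,0.22135,0.68978,-0.15014,-41.04329,-1.40449,-0.50109,-0.41186
31,1.63511,-1.33562,-2.13356,-1.47637,2.18921,2.91897,2.56665,0.08552,0.22445,0.69013,-0.17388,-41.13375,-1.43875,-0.84082,-0.48921
32,1.66684,-1.29241,-2.09480,-1.47525,2.04205,2.84400,2.60115,0.06491,0.22748,0.69048,-0.19629,-41.15240,-1.45775,-1.15351,-0.56369
33,1.69640,-1.25052,-2.05581,-1.47434,1.90052,2.74219,2.59756,0.05768,0.23043,0.69083,-0.21744,-41.10406,-1.46133,-1.43688,-0.63366
34,1.72389,-1.21032,-2.01712,-1.47345,1.76528,2.62025,2.56134,0.06157,0.23330,0.69118,-0.23737,-40.99304,-1.45000,-1.68974,-0.69766
35,1.74939,-1.17204,-1.97918,-1.47245,1.63672,2.48418,2.49804,0.07369,0.23606,0.69152,-0.25613,-40.82348,-1.42497,-1.91192,-0.75458
36,1.77302,-1.13588,-1.94235,-1.47122,1.51504,2.33913,2.41295,0.09119,0.23870,0.69184,-0.27376,,,,
# max |tau| (N·m): 41.15240


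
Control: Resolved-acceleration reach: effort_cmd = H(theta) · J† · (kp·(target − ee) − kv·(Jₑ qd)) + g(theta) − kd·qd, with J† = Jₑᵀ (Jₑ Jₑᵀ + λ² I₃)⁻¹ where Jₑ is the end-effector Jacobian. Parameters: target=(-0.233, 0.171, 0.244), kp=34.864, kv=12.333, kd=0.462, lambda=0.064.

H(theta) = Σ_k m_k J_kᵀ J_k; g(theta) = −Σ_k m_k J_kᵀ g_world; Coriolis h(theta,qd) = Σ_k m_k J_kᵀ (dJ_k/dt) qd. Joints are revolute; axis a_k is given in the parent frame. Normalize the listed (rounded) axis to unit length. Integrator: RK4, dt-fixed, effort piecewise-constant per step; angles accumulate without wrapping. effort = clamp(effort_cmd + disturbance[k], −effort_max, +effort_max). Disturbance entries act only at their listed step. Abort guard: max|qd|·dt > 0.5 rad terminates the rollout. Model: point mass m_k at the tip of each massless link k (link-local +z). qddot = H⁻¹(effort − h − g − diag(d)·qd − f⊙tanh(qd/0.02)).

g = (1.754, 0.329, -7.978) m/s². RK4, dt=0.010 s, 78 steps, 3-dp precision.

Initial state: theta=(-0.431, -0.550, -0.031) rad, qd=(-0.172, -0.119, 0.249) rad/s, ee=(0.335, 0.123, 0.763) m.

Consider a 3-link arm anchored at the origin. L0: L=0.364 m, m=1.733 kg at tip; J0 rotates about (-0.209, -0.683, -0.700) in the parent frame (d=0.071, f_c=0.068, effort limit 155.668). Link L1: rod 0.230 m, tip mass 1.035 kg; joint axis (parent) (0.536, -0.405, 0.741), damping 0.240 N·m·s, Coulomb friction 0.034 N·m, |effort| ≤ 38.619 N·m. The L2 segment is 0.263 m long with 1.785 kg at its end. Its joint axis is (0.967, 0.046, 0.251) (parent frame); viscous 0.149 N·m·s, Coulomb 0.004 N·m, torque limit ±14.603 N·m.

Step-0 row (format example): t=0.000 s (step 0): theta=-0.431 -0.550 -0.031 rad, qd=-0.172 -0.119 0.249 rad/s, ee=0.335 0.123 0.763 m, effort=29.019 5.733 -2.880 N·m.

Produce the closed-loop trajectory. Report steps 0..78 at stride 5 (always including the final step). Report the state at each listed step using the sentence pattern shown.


t=0.050 s (step 5): theta=-0.383 -0.608 -0.029 rad, qd=1.885 -1.807 -0.355 rad/s, ee=0.325 0.132 0.762 m, effort=19.717 5.742 -0.404 N·m.
t=0.100 s (step 10): theta=-0.253 -0.712 -0.070 rad, qd=3.291 -2.276 -1.297 rad/s, ee=0.293 0.152 0.762 m, effort=15.317 5.517 1.164 N·m.
t=0.150 s (step 15): theta=-0.052 -0.832 -0.160 rad, qd=4.804 -2.467 -2.365 rad/s, ee=0.249 0.177 0.755 m, effort=13.831 5.065 2.011 N·m.
t=0.200 s (step 20): theta=0.229 -0.949 -0.314 rad, qd=6.328 -2.093 -3.807 rad/s, ee=0.196 0.198 0.738 m, effort=8.951 3.301 2.440 N·m.
t=0.250 s (step 25): theta=0.560 -1.030 -0.526 rad, qd=6.697 -1.147 -4.397 rad/s, ee=0.138 0.208 0.709 m, effort=-0.301 0.435 2.128 N·m.
t=0.300 s (step 30): theta=0.882 -1.073 -0.733 rad, qd=6.111 -0.662 -3.819 rad/s, ee=0.077 0.212 0.675 m, effort=-5.848 -1.082 1.685 N·m.
t=0.350 s (step 35): theta=1.167 -1.102 -0.906 rad, qd=5.280 -0.560 -3.103 rad/s, ee=0.022 0.213 0.640 m, effort=-8.294 -1.548 1.585 N·m.
t=0.400 s (step 40): theta=1.410 -1.131 -1.046 rad, qd=4.445 -0.579 -2.545 rad/s, ee=-0.027 0.214 0.603 m, effort=-9.359 -1.550 1.729 N·m.
t=0.450 s (step 45): theta=1.613 -1.161 -1.162 rad, qd=3.673 -0.620 -2.123 rad/s, ee=-0.068 0.215 0.567 m, effort=-9.767 -1.308 1.989 N·m.
t=0.500 s (step 50): theta=1.779 -1.192 -1.260 rad, qd=2.987 -0.652 -1.789 rad/s, ee=-0.101 0.215 0.532 m, effort=-9.811 -0.923 2.286 N·m.
t=0.550 s (step 55): theta=1.913 -1.226 -1.342 rad, qd=2.395 -0.667 -1.519 rad/s, ee=-0.129 0.215 0.498 m, effort=-9.646 -0.475 2.577 N·m.
t=0.600 s (step 60): theta=2.020 -1.259 -1.413 rad, qd=1.897 -0.663 -1.298 rad/s, ee=-0.150 0.214 0.467 m, effort=-9.373 -0.024 2.839 N·m.
t=0.650 s (step 65): theta=2.104 -1.292 -1.473 rad, qd=1.486 -0.641 -1.115 rad/s, ee=-0.168 0.212 0.439 m, effort=-9.061 0.394 3.058 N·m.
t=0.700 s (step 70): theta=2.170 -1.323 -1.525 rad, qd=1.154 -0.608 -0.963 rad/s, ee=-0.181 0.210 0.414 m, effort=-8.755 0.760 3.234 N·m.
t=0.750 s (step 75): theta=2.221 -1.352 -1.569 rad, qd=0.888 -0.566 -0.835 rad/s, ee=-0.192 0.208 0.392 m, effort=-8.476 1.071 3.369 N·m.
t=0.780 s (step 78): theta=2.245 -1.369 -1.593 rad, qd=0.756 -0.539 -0.767 rad/s, ee=-0.198 0.206 0.379 m.


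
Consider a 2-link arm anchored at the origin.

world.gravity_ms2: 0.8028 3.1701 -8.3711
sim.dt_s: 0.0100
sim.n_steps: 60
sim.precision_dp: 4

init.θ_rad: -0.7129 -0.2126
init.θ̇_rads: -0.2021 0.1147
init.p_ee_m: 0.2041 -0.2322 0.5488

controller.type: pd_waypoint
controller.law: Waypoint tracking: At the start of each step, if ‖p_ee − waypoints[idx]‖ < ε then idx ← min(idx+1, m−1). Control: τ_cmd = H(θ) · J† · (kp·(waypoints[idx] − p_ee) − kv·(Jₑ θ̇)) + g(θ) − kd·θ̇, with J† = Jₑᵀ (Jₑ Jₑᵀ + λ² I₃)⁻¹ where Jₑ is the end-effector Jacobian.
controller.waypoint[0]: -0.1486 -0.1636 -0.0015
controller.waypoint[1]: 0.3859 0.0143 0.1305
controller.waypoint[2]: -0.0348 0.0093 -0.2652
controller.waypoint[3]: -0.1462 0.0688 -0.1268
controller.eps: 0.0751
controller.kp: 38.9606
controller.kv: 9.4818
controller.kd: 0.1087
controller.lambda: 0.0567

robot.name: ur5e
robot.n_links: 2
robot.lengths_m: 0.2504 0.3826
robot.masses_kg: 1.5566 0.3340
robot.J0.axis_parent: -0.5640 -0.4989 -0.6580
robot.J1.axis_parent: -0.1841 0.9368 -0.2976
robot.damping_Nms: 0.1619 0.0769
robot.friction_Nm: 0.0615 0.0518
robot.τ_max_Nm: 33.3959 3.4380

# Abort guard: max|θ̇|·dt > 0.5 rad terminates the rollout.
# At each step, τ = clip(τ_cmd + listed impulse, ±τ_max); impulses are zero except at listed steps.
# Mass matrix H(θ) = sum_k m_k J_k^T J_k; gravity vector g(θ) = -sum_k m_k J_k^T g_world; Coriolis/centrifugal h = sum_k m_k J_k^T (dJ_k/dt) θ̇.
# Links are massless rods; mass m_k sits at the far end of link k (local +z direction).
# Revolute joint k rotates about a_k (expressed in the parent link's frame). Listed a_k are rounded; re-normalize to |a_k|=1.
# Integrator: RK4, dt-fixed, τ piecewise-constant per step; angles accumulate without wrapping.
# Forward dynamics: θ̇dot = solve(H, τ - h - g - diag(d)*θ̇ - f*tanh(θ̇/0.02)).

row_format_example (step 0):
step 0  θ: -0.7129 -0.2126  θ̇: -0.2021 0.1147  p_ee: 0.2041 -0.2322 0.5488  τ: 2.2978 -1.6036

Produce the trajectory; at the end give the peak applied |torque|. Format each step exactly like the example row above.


step 1  θ: -0.7150 -0.2130  θ̇: -0.2093 -0.1849  p_ee: 0.2048 -0.2327 0.5483  τ: 2.2440 -1.4497
step 2  θ: -0.7171 -0.2161  θ̇: -0.2121 -0.4388  p_ee: 0.2048 -0.2337 0.5478  τ: 2.1953 -1.3183
step 3  θ: -0.7192 -0.2216  θ̇: -0.2120 -0.6584  p_ee: 0.2042 -0.2354 0.5471  τ: 2.1514 -1.2038
step 4  θ: -0.7213 -0.2291  θ̇: -0.2095 -0.8489  p_ee: 0.2029 -0.2374 0.5464  τ: 2.1118 -1.1036
step 5  θ: -0.7234 -0.2384  θ̇: -0.2051 -1.0147  p_ee: 0.2012 -0.2399 0.5456  τ: 2.0761 -1.0154
step 6  θ: -0.7254 -0.2493  θ̇: -0.1992 -1.1595  p_ee: 0.1989 -0.2427 0.5448  τ: 2.0439 -0.9374
step 7  θ: -0.7273 -0.2615  θ̇: -0.1922 -1.2866  p_ee: 0.1963 -0.2458 0.5439  τ: 2.0149 -0.8680
step 8  θ: -0.7292 -0.2750  θ̇: -0.1843 -1.3986  p_ee: 0.1933 -0.2491 0.5429  τ: 1.9889 -0.8059
step 9  θ: -0.7310 -0.2895  θ̇: -0.1759 -1.4978  p_ee: 0.1899 -0.2527 0.5418  τ: 1.9654 -0.7497
step 10  θ: -0.7327 -0.3049  θ̇: -0.1669 -1.5862  p_ee: 0.1863 -0.2564 0.5405  τ: 1.9443 -0.6986
step 11  θ: -0.7344 -0.3211  θ̇: -0.1577 -1.6653  p_ee: 0.1824 -0.2603 0.5392  τ: 1.9254 -0.6517
step 12  θ: -0.7359 -0.3381  θ̇: -0.1483 -1.7366  p_ee: 0.1782 -0.2643 0.5378  τ: 1.9083 -0.6083
step 13  θ: -0.7373 -0.3558  θ̇: -0.1388 -1.8011  p_ee: 0.1738 -0.2684 0.5362  τ: 1.8929 -0.5677
step 14  θ: -0.7387 -0.3741  θ̇: -0.1291 -1.8598  p_ee: 0.1692 -0.2726 0.5345  τ: 1.8789 -0.5295
step 15  θ: -0.7399 -0.3930  θ̇: -0.1195 -1.9136  p_ee: 0.1644 -0.2769 0.5326  τ: 1.8663 -0.4933
step 16  θ: -0.7411 -0.4124  θ̇: -0.1098 -1.9630  p_ee: 0.1594 -0.2812 0.5306  τ: 1.8549 -0.4586
step 17  θ: -0.7421 -0.4322  θ̇: -0.1001 -2.0087  p_ee: 0.1542 -0.2856 0.5285  τ: 1.8444 -0.4252
step 18  θ: -0.7431 -0.4525  θ̇: -0.0903 -2.0511  p_ee: 0.1489 -0.2900 0.5262  τ: 1.8348 -0.3928
step 19  θ: -0.7439 -0.4732  θ̇: -0.0805 -2.0906  p_ee: 0.1435 -0.2944 0.5237  τ: 1.8260 -0.3611
step 20  θ: -0.7447 -0.4943  θ̇: -0.0707 -2.1276  p_ee: 0.1379 -0.2988 0.5210  τ: 1.8178 -0.3300
step 21  θ: -0.7453 -0.5157  θ̇: -0.0609 -2.1622  p_ee: 0.1322 -0.3032 0.5182  τ: 1.8101 -0.2994
step 22  θ: -0.7459 -0.5375  θ̇: -0.0509 -2.1947  p_ee: 0.1263 -0.3076 0.5153  τ: 1.8029 -0.2691
step 23  θ: -0.7463 -0.5596  θ̇: -0.0409 -2.2253  p_ee: 0.1204 -0.3120 0.5121  τ: 1.7961 -0.2389
step 24  θ: -0.7467 -0.5820  θ̇: -0.0310 -2.2542  p_ee: 0.1144 -0.3163 0.5088  τ: 1.7898 -0.2089
step 25  θ: -0.7470 -0.6047  θ̇: -0.0212 -2.2816  p_ee: 0.1083 -0.3205 0.5052  τ: 1.7841 -0.1789
step 26  θ: -0.7471 -0.6276  θ̇: -0.0119 -2.3076  p_ee: 0.1021 -0.3247 0.5015  τ: 1.7797 -0.1489
step 27  θ: -0.7472 -0.6508  θ̇: -0.0036 -2.3325  p_ee: 0.0958 -0.3289 0.4976  τ: 1.7772 -0.1188
step 28  θ: -0.7472 -0.6743  θ̇: 0.0038 -2.3563  p_ee: 0.0895 -0.3330 0.4935  τ: 1.7767 -0.0886
step 29  θ: -0.7471 -0.6979  θ̇: 0.0104 -2.3789  p_ee: 0.0831 -0.3370 0.4893  τ: 1.7778 -0.0582
step 30  θ: -0.7470 -0.7218  θ̇: 0.0168 -2.4001  p_ee: 0.0767 -0.3409 0.4848  τ: 1.7798 -0.0278
step 31  θ: -0.7468 -0.7459  θ̇: 0.0233 -2.4199  p_ee: 0.0703 -0.3448 0.4801  τ: 1.7821 0.0028
step 32  θ: -0.7465 -0.7702  θ̇: 0.0302 -2.4382  p_ee: 0.0639 -0.3485 0.4752  τ: 1.7843 0.0334
step 33  θ: -0.7462 -0.7947  θ̇: 0.0377 -2.4550  p_ee: 0.0574 -0.3522 0.4702  τ: 1.7861 0.0642
step 34  θ: -0.7458 -0.8193  θ̇: 0.0457 -2.4702  p_ee: 0.0510 -0.3557 0.4649  τ: 1.7873 0.0950
step 35  θ: -0.7453 -0.8441  θ̇: 0.0544 -2.4839  p_ee: 0.0445 -0.3591 0.4595  τ: 1.7878 0.1259
step 36  θ: -0.7447 -0.8690  θ̇: 0.0637 -2.4961  p_ee: 0.0381 -0.3624 0.4539  τ: 1.7875 0.1568
step 37  θ: -0.7440 -0.8940  θ̇: 0.0737 -2.5068  p_ee: 0.0317 -0.3656 0.4481  τ: 1.7865 0.1878
step 38  θ: -0.7432 -0.9191  θ̇: 0.0841 -2.5160  p_ee: 0.0253 -0.3686 0.4421  τ: 1.7848 0.2187
step 39  θ: -0.7423 -0.9443  θ̇: 0.0952 -2.5237  p_ee: 0.0189 -0.3715 0.4360  τ: 1.7824 0.2495
step 40  θ: -0.7413 -0.9695  θ̇: 0.1067 -2.5299  p_ee: 0.0126 -0.3742 0.4297  τ: 1.7793 0.2803
step 41  θ: -0.7402 -0.9948  θ̇: 0.1186 -2.5347  p_ee: 0.0063 -0.3767 0.4233  τ: 1.7756 0.3109
step 42  θ: -0.7389 -1.0202  θ̇: 0.1310 -2.5380  p_ee: 0.0001 -0.3791 0.4168  τ: 1.7713 0.3414
step 43  θ: -0.7376 -1.0456  θ̇: 0.1438 -2.5398  p_ee: -0.0061 -0.3813 0.4101  τ: 1.7663 0.3717
step 44  θ: -0.7360 -1.0710  θ̇: 0.1570 -2.5402  p_ee: -0.0122 -0.3834 0.4033  τ: 1.7608 0.4017
step 45  θ: -0.7344 -1.0964  θ̇: 0.1705 -2.5390  p_ee: -0.0182 -0.3852 0.3963  τ: 1.7547 0.4315
step 46  θ: -0.7326 -1.1218  θ̇: 0.1843 -2.5365  p_ee: -0.0242 -0.3869 0.3893  τ: 1.7480 0.4609
step 47  θ: -0.7307 -1.1471  θ̇: 0.1985 -2.5324  p_ee: -0.0301 -0.3884 0.3822  τ: 1.7409 0.4899
step 48  θ: -0.7287 -1.1724  θ̇: 0.2129 -2.5270  p_ee: -0.0359 -0.3898 0.3750  τ: 1.7332 0.5185
step 49  θ: -0.7265 -1.1976  θ̇: 0.2276 -2.5201  p_ee: -0.0416 -0.3909 0.3677  τ: 1.7250 0.5466
step 50  θ: -0.7241 -1.2228  θ̇: 0.2425 -2.5117  p_ee: -0.0471 -0.3919 0.3603  τ: 1.7163 0.5743
step 51  θ: -0.7216 -1.2478  θ̇: 0.2577 -2.5020  p_ee: -0.0526 -0.3927 0.3529  τ: 1.7072 0.6014
step 52  θ: -0.7190 -1.2728  θ̇: 0.2730 -2.4908  p_ee: -0.0580 -0.3933 0.3454  τ: 1.6976 0.6279
step 53  θ: -0.7162 -1.2976  θ̇: 0.2886 -2.4783  p_ee: -0.0633 -0.3937 0.3379  τ: 1.6875 0.6538
step 54  θ: -0.7132 -1.3223  θ̇: 0.3042 -2.4644  p_ee: -0.0684 -0.3939 0.3304  τ: 1.6771 0.6790
step 55  θ: -0.7101 -1.3469  θ̇: 0.3201 -2.4492  p_ee: -0.0734 -0.3940 0.3228  τ: 1.6662 0.7036
step 56  θ: -0.7068 -1.3713  θ̇: 0.3360 -2.4327  p_ee: -0.0783 -0.3939 0.3153  τ: 1.6549 0.7274
step 57  θ: -0.7034 -1.3956  θ̇: 0.3521 -2.4149  p_ee: -0.0831 -0.3936 0.3077  τ: 1.6433 0.7504
step 58  θ: -0.6998 -1.4196  θ̇: 0.3682 -2.3959  p_ee: -0.0877 -0.3932 0.3001  τ: 1.6312 0.7727
step 59  θ: -0.6960 -1.4435  θ̇: 0.3844 -2.3757  p_ee: -0.0922 -0.3926 0.2926  τ: 1.6188 0.7942
step 60  θ: -0.6921 -1.4671  θ̇: 0.4006 -2.3543  p_ee: -0.0965 -0.3918 0.2851
max |τ| (N·m): 2.2978


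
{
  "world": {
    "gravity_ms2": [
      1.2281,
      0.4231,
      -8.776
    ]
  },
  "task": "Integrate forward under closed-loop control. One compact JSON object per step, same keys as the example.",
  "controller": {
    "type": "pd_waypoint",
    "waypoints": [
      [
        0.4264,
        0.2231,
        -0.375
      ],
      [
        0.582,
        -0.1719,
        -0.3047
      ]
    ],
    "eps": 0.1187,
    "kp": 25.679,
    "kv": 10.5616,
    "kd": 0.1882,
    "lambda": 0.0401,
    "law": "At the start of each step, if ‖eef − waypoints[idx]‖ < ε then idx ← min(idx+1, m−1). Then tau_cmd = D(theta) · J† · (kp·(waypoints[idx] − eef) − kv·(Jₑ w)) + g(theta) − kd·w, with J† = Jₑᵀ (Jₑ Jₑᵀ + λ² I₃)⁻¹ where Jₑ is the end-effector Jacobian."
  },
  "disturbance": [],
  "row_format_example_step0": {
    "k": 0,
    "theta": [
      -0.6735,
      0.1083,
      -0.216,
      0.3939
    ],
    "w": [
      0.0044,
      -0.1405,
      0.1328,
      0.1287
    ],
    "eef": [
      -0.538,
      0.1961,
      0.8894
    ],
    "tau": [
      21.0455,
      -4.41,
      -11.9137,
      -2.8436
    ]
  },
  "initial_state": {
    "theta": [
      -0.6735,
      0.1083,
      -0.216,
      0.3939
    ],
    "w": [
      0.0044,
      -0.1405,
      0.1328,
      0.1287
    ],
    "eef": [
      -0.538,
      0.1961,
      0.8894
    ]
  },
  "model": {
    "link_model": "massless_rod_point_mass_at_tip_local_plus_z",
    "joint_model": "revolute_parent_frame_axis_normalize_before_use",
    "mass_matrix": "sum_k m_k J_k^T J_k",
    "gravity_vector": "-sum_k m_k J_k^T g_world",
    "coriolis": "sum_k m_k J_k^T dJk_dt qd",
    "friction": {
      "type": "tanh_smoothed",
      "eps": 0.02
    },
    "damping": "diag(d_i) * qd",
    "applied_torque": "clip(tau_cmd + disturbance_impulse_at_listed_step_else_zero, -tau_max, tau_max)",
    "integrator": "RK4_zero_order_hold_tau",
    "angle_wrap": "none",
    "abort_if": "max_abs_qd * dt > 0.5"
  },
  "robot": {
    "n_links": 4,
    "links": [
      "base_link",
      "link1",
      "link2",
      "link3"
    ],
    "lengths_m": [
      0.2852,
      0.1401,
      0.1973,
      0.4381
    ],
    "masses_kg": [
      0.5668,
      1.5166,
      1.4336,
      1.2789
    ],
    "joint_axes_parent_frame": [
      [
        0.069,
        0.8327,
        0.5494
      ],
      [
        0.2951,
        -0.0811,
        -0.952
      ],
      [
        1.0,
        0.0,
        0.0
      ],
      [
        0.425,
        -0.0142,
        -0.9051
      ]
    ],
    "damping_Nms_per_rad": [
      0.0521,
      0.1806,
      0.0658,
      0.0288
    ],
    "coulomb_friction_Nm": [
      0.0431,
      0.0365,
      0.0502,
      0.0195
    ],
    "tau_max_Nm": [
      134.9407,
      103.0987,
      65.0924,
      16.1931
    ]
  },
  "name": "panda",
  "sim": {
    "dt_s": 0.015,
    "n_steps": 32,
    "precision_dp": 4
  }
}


{"k":1,"theta":[-0.6715,0.112,-0.2238,0.4175],"w":[0.2568,0.3846,-1.0468,2.8711],"eef":[-0.5378,0.1962,0.8892],"tau":[21.7978,-3.9598,-10.2324,-2.957]}
{"k":2,"theta":[-0.6662,0.1105,-0.2408,0.4678],"w":[0.4535,-0.4936,-1.252,3.8639],"eef":[-0.5358,0.1981,0.8892],"tau":[23.0688,-3.2871,-9.001,-2.7297]}
{"k":3,"theta":[-0.6576,0.1025,-0.2632,0.5347],"w":[0.7008,-0.6681,-1.7005,5.0129],"eef":[-0.532,0.2015,0.8895],"tau":[25.3289,-2.7374,-7.8755,-2.5676]}
{"k":4,"theta":[-0.6448,0.0912,-0.2919,0.6188],"w":[1.0141,-0.9459,-2.0739,6.1613],"eef":[-0.5263,0.2063,0.89],"tau":[28.3745,-2.1219,-6.9064,-2.4239]}
{"k":5,"theta":[-0.6266,0.0764,-0.3264,0.7216],"w":[1.4276,-1.1712,-2.4675,7.4932],"eef":[-0.5186,0.2121,0.8905],"tau":[32.0972,-1.4026,-5.9749,-2.3168]}
{"k":6,"theta":[-0.6012,0.0586,-0.3669,0.8458],"w":[1.9688,-1.3704,-2.8644,9.0143],"eef":[-0.5088,0.2186,0.8907],"tau":[35.9991,-0.5196,-4.9837,-2.2231]}
{"k":7,"theta":[-0.5666,0.0383,-0.4132,0.994],"w":[2.6546,-1.5203,-3.2454,10.6758],"eef":[-0.4966,0.2256,0.8904],"tau":[39.0513,0.5119,-3.8555,-2.1111]}
{"k":8,"theta":[-0.5208,0.0164,-0.4649,1.1672],"w":[3.4722,-1.5816,-3.5734,12.3498],"eef":[-0.4818,0.2328,0.8889],"tau":[39.842,1.5301,-2.619,-1.9476]}
{"k":9,"theta":[-0.4622,-0.0058,-0.5205,1.3641],"w":[4.3648,-1.5237,-3.7969,13.8507],"eef":[-0.4639,0.2398,0.8857],"tau":[37.3314,2.2196,-1.4755,-1.7177]}
{"k":10,"theta":[-0.3902,-0.0267,-0.5782,1.5808],"w":[5.242,-1.37,-3.8665,15.0084],"eef":[-0.4429,0.2464,0.8805],"tau":[31.7112,2.2614,-0.7421,-1.4425]}
{"k":11,"theta":[-0.3058,-0.0457,-0.6356,1.8114],"w":[6.0221,-1.2215,-3.77,15.7394],"eef":[-0.4186,0.2523,0.8727],"tau":[24.3598,1.5331,-0.6865,-1.171]}
{"k":12,"theta":[-0.2107,-0.0639,-0.6907,2.0494],"w":[6.6731,-1.2136,-3.575,16.022],"eef":[-0.3913,0.2574,0.8625],"tau":[16.9248,0.1751,-1.3894,-0.9432]}
{"k":13,"theta":[-0.1066,-0.0837,-0.7432,2.2878],"w":[7.2166,-1.407,-3.4532,15.7724],"eef":[-0.3613,0.2619,0.85],"tau":[10.5116,-1.442,-2.6247,-0.7523]}
{"k":14,"theta":[0.0052,-0.1071,-0.7961,2.517],"w":[7.6913,-1.6574,-3.6347,14.7594],"eef":[-0.3293,0.266,0.8355],"tau":[5.3591,-2.8333,-3.7851,-0.5407]}
{"k":15,"theta":[0.1236,-0.1323,-0.8546,2.7244],"w":[8.1029,-1.6145,-4.2136,12.8177],"eef":[-0.2957,0.2698,0.8194],"tau":[1.0657,-3.7979,-4.3535,-0.2524]}
{"k":16,"theta":[0.2476,-0.153,-0.9232,2.8984],"w":[8.422,-1.0649,-4.9391,10.3623],"eef":[-0.2611,0.2735,0.8016],"tau":[-2.6385,-4.5386,-4.4346,0.0712]}
{"k":17,"theta":[0.3756,-0.1627,-1.0009,3.0382],"w":[8.6435,-0.2169,-5.3846,8.3431],"eef":[-0.2261,0.2769,0.7821],"tau":[-5.625,-5.1979,-4.3389,0.2801]}
{"k":18,"theta":[0.5063,-0.1597,-1.0819,3.1546],"w":[8.8019,0.5756,-5.3608,7.315],"eef":[-0.1915,0.2801,0.7609],"tau":[-7.7447,-5.7506,-4.2435,0.2848]}
{"k":19,"theta":[0.6393,-0.1465,-1.1599,3.2612],"w":[8.9324,1.1521,-4.9983,7.0191],"eef":[-0.1577,0.2832,0.7384],"tau":[-9.0265,-6.1924,-4.2536,0.1512]}
{"k":20,"theta":[0.7742,-0.1261,-1.2315,3.3652],"w":[9.0572,1.5262,-4.5194,6.9194],"eef":[-0.125,0.2865,0.715],"tau":[-9.5949,-6.5333,-4.4288,-0.0013]}
{"k":21,"theta":[0.9109,-0.1012,-1.296,3.4667],"w":[9.1878,1.7758,-4.0715,6.6619],"eef":[-0.0938,0.2903,0.6911],"tau":[-9.5849,-6.7774,-4.7742,-0.0944]}
{"k":22,"theta":[1.0498,-0.073,-1.3544,3.5626],"w":[9.3328,1.969,-3.7016,6.153],"eef":[-0.064,0.2947,0.6673],"tau":[-9.1102,-6.9232,-5.2581,-0.1064]}
{"k":23,"theta":[1.1911,-0.0421,-1.4077,3.6496],"w":[9.502,2.1381,-3.3961,5.4576],"eef":[-0.0356,0.2998,0.6438],"tau":[-8.2529,-6.9708,-5.8411,-0.0488]}
{"k":24,"theta":[1.3351,-0.0088,-1.4567,3.7255],"w":[9.7054,2.288,-3.1267,4.676],"eef":[-0.0088,0.3056,0.6206],"tau":[-7.0667,-6.9269,-6.4954,0.0595]}
{"k":25,"theta":[1.4826,0.0264,-1.5017,3.7898],"w":[9.951,2.4132,-2.8738,3.88],"eef":[0.0166,0.3122,0.5979],"tau":[-5.5887,-6.8025,-7.2065,0.2061]}
{"k":26,"theta":[1.6341,0.0634,-1.543,3.8423],"w":[10.2442,2.5069,-2.6287,3.1083],"eef":[0.0406,0.3196,0.5757],"tau":[-3.8553,-6.6099,-7.9661,0.3858]}
{"k":27,"theta":[1.7904,0.1014,-1.5807,3.8837],"w":[10.5878,2.5632,-2.3891,2.3811],"eef":[0.0633,0.3277,0.5539],"tau":[-1.9153,-6.3601,-8.7657,0.5975]}
{"k":28,"theta":[1.9522,0.14,-1.6147,3.9147],"w":[10.9819,2.5761,-2.1555,1.713],"eef":[0.0848,0.3366,0.5324],"tau":[0.1568,-6.0626,-9.5913,0.8418]}
{"k":29,"theta":[2.1204,0.1783,-1.6453,3.9362],"w":[11.4232,2.5398,-1.9293,1.1194],"eef":[0.105,0.3464,0.5111],"tau":[2.2476,-5.7239,-10.4206,1.1182]}
{"k":30,"theta":[2.2954,0.2157,-1.6726,3.9496],"w":[11.9037,2.4483,-1.712,0.6188],"eef":[0.1241,0.357,0.4898],"tau":[4.1945,-5.3474,-11.2201,1.4245]}
{"k":31,"theta":[2.4779,0.2513,-1.6967,3.9563],"w":[12.4088,2.2974,-1.5053,0.2328],"eef":[0.1419,0.3684,0.4682],"tau":[5.782,-4.9313,-11.9436,1.7552]}
{"k":32,"theta":[2.668,0.2842,-1.7177,3.9582],"w":[12.9165,2.0829,-1.3082,-0.0052],"eef":[0.1582,0.3807,0.446]}


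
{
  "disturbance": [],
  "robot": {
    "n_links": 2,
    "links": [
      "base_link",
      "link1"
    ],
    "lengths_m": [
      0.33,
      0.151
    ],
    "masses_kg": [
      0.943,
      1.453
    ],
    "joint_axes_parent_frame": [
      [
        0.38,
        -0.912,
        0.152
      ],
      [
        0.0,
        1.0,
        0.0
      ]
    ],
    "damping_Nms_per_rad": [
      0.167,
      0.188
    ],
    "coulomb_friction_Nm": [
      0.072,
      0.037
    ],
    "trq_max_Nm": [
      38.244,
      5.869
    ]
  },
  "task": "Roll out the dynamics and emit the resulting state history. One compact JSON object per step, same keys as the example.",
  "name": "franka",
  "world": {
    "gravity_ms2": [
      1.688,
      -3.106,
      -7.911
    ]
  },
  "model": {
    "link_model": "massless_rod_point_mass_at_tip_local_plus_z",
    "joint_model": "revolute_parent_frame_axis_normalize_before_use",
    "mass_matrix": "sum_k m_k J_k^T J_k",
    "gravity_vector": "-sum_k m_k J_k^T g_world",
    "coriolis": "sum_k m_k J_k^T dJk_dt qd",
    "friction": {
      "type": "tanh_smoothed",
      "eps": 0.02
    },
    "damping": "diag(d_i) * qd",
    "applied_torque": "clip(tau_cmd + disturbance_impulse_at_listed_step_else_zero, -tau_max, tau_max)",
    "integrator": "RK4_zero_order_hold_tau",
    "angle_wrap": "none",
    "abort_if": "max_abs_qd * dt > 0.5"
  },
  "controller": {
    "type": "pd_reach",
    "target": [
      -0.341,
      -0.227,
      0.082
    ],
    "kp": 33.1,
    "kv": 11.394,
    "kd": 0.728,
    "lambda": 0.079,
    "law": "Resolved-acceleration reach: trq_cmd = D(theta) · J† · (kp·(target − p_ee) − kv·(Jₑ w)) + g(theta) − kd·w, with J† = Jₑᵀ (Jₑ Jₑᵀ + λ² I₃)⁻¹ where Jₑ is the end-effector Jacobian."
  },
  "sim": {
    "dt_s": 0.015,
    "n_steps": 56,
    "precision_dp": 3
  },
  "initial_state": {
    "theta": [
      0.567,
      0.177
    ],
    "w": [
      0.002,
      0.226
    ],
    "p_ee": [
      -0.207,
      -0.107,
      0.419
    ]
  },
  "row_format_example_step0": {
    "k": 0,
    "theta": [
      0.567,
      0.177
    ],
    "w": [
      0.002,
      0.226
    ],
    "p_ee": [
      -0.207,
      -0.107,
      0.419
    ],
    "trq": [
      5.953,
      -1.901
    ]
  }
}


{"k":1,"theta":[0.569,0.18],"w":[0.326,0.133],"p_ee":[-0.208,-0.108,0.418],"trq":[4.067,-1.452]}
{"k":2,"theta":[0.576,0.181],"w":[0.59,0.073],"p_ee":[-0.21,-0.109,0.417],"trq":[2.473,-1.087]}
{"k":3,"theta":[0.587,0.182],"w":[0.801,0.021],"p_ee":[-0.214,-0.111,0.414],"trq":[1.119,-0.776]}
{"k":4,"theta":[0.6,0.182],"w":[0.973,0.004],"p_ee":[-0.218,-0.114,0.411],"trq":[-0.034,-0.53]}
{"k":5,"theta":[0.616,0.182],"w":[1.106,-0.015],"p_ee":[-0.224,-0.117,0.407],"trq":[-1.021,-0.317]}
{"k":6,"theta":[0.633,0.182],"w":[1.209,-0.031],"p_ee":[-0.23,-0.12,0.403],"trq":[-1.869,-0.133]}
{"k":7,"theta":[0.652,0.181],"w":[1.284,-0.054],"p_ee":[-0.237,-0.123,0.398],"trq":[-2.601,0.035]}
{"k":8,"theta":[0.671,0.18],"w":[1.338,-0.075],"p_ee":[-0.244,-0.127,0.393],"trq":[-3.236,0.182]}
{"k":9,"theta":[0.692,0.179],"w":[1.376,-0.094],"p_ee":[-0.251,-0.131,0.387],"trq":[-3.788,0.312]}
{"k":10,"theta":[0.712,0.177],"w":[1.399,-0.108],"p_ee":[-0.258,-0.135,0.381],"trq":[-4.271,0.425]}
{"k":11,"theta":[0.734,0.175],"w":[1.41,-0.119],"p_ee":[-0.265,-0.139,0.375],"trq":[-4.694,0.524]}
{"k":12,"theta":[0.755,0.174],"w":[1.413,-0.128],"p_ee":[-0.272,-0.142,0.368],"trq":[-5.067,0.612]}
{"k":13,"theta":[0.776,0.172],"w":[1.407,-0.134],"p_ee":[-0.279,-0.146,0.362],"trq":[-5.396,0.69]}
{"k":14,"theta":[0.797,0.17],"w":[1.396,-0.138],"p_ee":[-0.285,-0.15,0.355],"trq":[-5.688,0.758]}
{"k":15,"theta":[0.818,0.168],"w":[1.379,-0.14],"p_ee":[-0.292,-0.154,0.348],"trq":[-5.947,0.82]}
{"k":16,"theta":[0.838,0.165],"w":[1.358,-0.141],"p_ee":[-0.298,-0.157,0.341],"trq":[-6.178,0.875]}
{"k":17,"theta":[0.858,0.163],"w":[1.334,-0.141],"p_ee":[-0.304,-0.161,0.334],"trq":[-6.384,0.924]}
{"k":18,"theta":[0.878,0.161],"w":[1.307,-0.139],"p_ee":[-0.31,-0.164,0.327],"trq":[-6.568,0.968]}
{"k":19,"theta":[0.898,0.159],"w":[1.278,-0.137],"p_ee":[-0.315,-0.168,0.32],"trq":[-6.733,1.007]}
{"k":20,"theta":[0.917,0.157],"w":[1.248,-0.134],"p_ee":[-0.32,-0.171,0.314],"trq":[-6.881,1.043]}
{"k":21,"theta":[0.935,0.155],"w":[1.216,-0.131],"p_ee":[-0.325,-0.174,0.307],"trq":[-7.014,1.076]}
{"k":22,"theta":[0.953,0.153],"w":[1.184,-0.127],"p_ee":[-0.33,-0.177,0.3],"trq":[-7.134,1.105]}
{"k":23,"theta":[0.97,0.151],"w":[1.151,-0.122],"p_ee":[-0.334,-0.18,0.293],"trq":[-7.241,1.131]}
{"k":24,"theta":[0.987,0.15],"w":[1.118,-0.117],"p_ee":[-0.339,-0.183,0.287],"trq":[-7.338,1.155]}
{"k":25,"theta":[1.004,0.148],"w":[1.085,-0.112],"p_ee":[-0.343,-0.185,0.28],"trq":[-7.425,1.177]}
{"k":26,"theta":[1.02,0.146],"w":[1.051,-0.107],"p_ee":[-0.346,-0.188,0.274],"trq":[-7.504,1.197]}
{"k":27,"theta":[1.036,0.145],"w":[1.019,-0.102],"p_ee":[-0.35,-0.19,0.268],"trq":[-7.574,1.215]}
{"k":28,"theta":[1.051,0.143],"w":[0.986,-0.097],"p_ee":[-0.353,-0.193,0.262],"trq":[-7.637,1.231]}
{"k":29,"theta":[1.065,0.142],"w":[0.954,-0.091],"p_ee":[-0.356,-0.195,0.256],"trq":[-7.694,1.246]}
{"k":30,"theta":[1.079,0.14],"w":[0.923,-0.086],"p_ee":[-0.359,-0.197,0.25],"trq":[-7.746,1.26]}
{"k":31,"theta":[1.093,0.139],"w":[0.892,-0.08],"p_ee":[-0.362,-0.199,0.244],"trq":[-7.792,1.272]}
{"k":32,"theta":[1.106,0.138],"w":[0.862,-0.075],"p_ee":[-0.365,-0.201,0.239],"trq":[-7.833,1.283]}
{"k":33,"theta":[1.119,0.137],"w":[0.832,-0.07],"p_ee":[-0.367,-0.203,0.233],"trq":[-7.87,1.294]}
{"k":34,"theta":[1.131,0.136],"w":[0.804,-0.064],"p_ee":[-0.37,-0.204,0.228],"trq":[-7.903,1.303]}
{"k":35,"theta":[1.143,0.135],"w":[0.776,-0.059],"p_ee":[-0.372,-0.206,0.223],"trq":[-7.933,1.311]}
{"k":36,"theta":[1.154,0.134],"w":[0.748,-0.054],"p_ee":[-0.374,-0.208,0.218],"trq":[-7.96,1.319]}
{"k":37,"theta":[1.165,0.133],"w":[0.722,-0.049],"p_ee":[-0.376,-0.209,0.214],"trq":[-7.983,1.326]}
{"k":38,"theta":[1.176,0.133],"w":[0.696,-0.045],"p_ee":[-0.377,-0.211,0.209],"trq":[-8.004,1.333]}
{"k":39,"theta":[1.186,0.132],"w":[0.671,-0.04],"p_ee":[-0.379,-0.212,0.204],"trq":[-8.023,1.339]}
{"k":40,"theta":[1.196,0.132],"w":[0.647,-0.036],"p_ee":[-0.381,-0.213,0.2],"trq":[-8.04,1.345]}
{"k":41,"theta":[1.206,0.131],"w":[0.624,-0.032],"p_ee":[-0.382,-0.215,0.196],"trq":[-8.055,1.35]}
{"k":42,"theta":[1.215,0.131],"w":[0.601,-0.029],"p_ee":[-0.383,-0.216,0.192],"trq":[-8.068,1.356]}
{"k":43,"theta":[1.224,0.13],"w":[0.579,-0.026],"p_ee":[-0.385,-0.217,0.188],"trq":[-8.079,1.361]}
{"k":44,"theta":[1.232,0.13],"w":[0.557,-0.023],"p_ee":[-0.386,-0.218,0.184],"trq":[-8.089,1.365]}
{"k":45,"theta":[1.24,0.129],"w":[0.537,-0.021],"p_ee":[-0.387,-0.219,0.181],"trq":[-8.098,1.37]}
{"k":46,"theta":[1.248,0.129],"w":[0.517,-0.019],"p_ee":[-0.388,-0.22,0.177],"trq":[-8.106,1.375]}
{"k":47,"theta":[1.256,0.129],"w":[0.497,-0.017],"p_ee":[-0.389,-0.221,0.174],"trq":[-8.113,1.379]}
{"k":48,"theta":[1.263,0.129],"w":[0.479,-0.015],"p_ee":[-0.39,-0.222,0.171],"trq":[-8.119,1.383]}
{"k":49,"theta":[1.27,0.128],"w":[0.461,-0.013],"p_ee":[-0.391,-0.223,0.168],"trq":[-8.124,1.387]}
{"k":50,"theta":[1.277,0.128],"w":[0.443,-0.012],"p_ee":[-0.392,-0.224,0.165],"trq":[-8.128,1.391]}
{"k":51,"theta":[1.283,0.128],"w":[0.426,-0.011],"p_ee":[-0.392,-0.225,0.162],"trq":[-8.132,1.395]}
{"k":52,"theta":[1.29,0.128],"w":[0.41,-0.01],"p_ee":[-0.393,-0.225,0.159],"trq":[-8.135,1.398]}
{"k":53,"theta":[1.296,0.128],"w":[0.395,-0.009],"p_ee":[-0.394,-0.226,0.156],"trq":[-8.138,1.402]}
{"k":54,"theta":[1.302,0.128],"w":[0.379,-0.008],"p_ee":[-0.394,-0.227,0.153],"trq":[-8.14,1.405]}
{"k":55,"theta":[1.307,0.128],"w":[0.365,-0.007],"p_ee":[-0.395,-0.227,0.151],"trq":[-8.142,1.408]}
{"k":56,"theta":[1.313,0.128],"w":[0.351,-0.006],"p_ee":[-0.396,-0.228,0.149]}
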